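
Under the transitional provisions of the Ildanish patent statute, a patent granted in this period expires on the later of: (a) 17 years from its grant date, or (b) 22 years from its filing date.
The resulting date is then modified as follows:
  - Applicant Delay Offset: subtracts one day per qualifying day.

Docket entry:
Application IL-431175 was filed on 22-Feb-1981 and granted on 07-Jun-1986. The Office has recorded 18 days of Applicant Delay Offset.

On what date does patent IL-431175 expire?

May 20, 2003

(a) grant + 17 years → 7 June 2003.
(b) filing + 22 years → 22 February 2003.
Later of the two: 7 June 2003.
Applicant Delay Offset: −18 days → 20 May 2003.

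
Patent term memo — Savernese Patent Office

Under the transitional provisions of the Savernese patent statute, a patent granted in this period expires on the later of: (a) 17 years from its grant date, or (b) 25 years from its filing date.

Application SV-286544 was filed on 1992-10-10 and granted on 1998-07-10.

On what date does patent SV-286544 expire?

(a) grant + 17 years → 10 July 2015.
(b) filing + 25 years → 10 October 2017.
Later of the two: 10 October 2017.

October 10, 2017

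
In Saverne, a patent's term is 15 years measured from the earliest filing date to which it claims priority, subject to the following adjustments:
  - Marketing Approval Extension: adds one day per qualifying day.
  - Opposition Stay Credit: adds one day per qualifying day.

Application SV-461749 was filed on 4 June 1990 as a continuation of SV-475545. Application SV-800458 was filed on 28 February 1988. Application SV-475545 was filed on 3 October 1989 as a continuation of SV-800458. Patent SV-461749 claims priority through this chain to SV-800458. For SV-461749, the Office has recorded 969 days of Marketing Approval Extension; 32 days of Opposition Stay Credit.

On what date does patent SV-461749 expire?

2005-11-25

Earliest priority filing: 28 February 1988.
Base term: 28 February 1988 + 15 years → 28 February 2003.
Marketing Approval Extension: +969 days → 24 October 2005.
Opposition Stay Credit: +32 days → 25 November 2005.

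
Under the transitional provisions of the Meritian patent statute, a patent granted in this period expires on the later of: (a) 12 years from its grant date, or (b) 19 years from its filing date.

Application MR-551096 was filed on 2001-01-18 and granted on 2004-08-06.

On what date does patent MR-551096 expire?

2020-01-18

(a) grant + 12 years → 6 August 2016.
(b) filing + 19 years → 18 January 2020.
Later of the two: 18 January 2020.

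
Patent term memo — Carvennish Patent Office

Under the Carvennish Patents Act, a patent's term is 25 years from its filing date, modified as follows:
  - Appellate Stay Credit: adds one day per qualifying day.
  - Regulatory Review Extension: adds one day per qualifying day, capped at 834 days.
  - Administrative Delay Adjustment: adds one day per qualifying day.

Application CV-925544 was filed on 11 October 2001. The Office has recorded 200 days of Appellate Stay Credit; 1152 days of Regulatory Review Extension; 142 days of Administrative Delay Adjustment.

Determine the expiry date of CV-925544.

Base term: filing date + 25 years → 11 October 2026.
Appellate Stay Credit: +200 days → 29 April 2027.
Regulatory Review Extension: 1152 days claimed exceeds the 834-day cap, so +834 days → 10 August 2029.
Administrative Delay Adjustment: +142 days → 30 December 2029.

December 30, 2029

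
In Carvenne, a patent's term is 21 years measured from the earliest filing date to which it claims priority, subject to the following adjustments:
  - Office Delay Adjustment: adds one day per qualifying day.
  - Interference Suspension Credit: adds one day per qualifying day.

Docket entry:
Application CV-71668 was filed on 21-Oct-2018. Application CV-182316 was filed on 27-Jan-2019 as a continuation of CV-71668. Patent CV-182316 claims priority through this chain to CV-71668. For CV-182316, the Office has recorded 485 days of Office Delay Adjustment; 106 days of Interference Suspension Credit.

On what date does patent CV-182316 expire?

Earliest priority filing: 21 October 2018.
Base term: 21 October 2018 + 21 years → 21 October 2039.
Office Delay Adjustment: +485 days → 17 February 2041.
Interference Suspension Credit: +106 days → 3 June 2041.

2041-06-03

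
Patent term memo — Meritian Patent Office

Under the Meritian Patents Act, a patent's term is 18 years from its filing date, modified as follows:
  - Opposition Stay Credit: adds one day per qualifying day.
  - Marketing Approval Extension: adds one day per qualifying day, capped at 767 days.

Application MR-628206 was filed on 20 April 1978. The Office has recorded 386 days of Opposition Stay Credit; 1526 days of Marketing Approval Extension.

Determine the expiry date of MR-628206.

Base term: filing date + 18 years → 20 April 1996.
Opposition Stay Credit: +386 days → 11 May 1997.
Marketing Approval Extension: 1526 days claimed exceeds the 767-day cap, so +767 days → 17 June 1999.

1999-06-17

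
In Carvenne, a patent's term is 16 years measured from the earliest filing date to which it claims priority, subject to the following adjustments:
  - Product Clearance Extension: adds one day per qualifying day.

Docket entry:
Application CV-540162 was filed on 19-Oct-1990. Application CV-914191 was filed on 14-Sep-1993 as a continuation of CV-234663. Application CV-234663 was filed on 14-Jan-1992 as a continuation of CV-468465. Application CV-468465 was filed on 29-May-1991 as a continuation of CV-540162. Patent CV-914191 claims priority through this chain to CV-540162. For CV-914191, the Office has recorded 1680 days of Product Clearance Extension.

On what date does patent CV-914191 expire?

Earliest priority filing: 19 October 1990.
Base term: 19 October 1990 + 16 years → 19 October 2006.
Product Clearance Extension: +1680 days → 26 May 2011.

May 26, 2011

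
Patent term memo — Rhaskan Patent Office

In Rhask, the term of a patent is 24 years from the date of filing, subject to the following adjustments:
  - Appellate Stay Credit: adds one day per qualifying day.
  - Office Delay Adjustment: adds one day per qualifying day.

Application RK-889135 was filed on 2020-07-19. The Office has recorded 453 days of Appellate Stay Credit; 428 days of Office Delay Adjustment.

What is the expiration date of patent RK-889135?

Base term: filing date + 24 years → 19 July 2044.
Appellate Stay Credit: +453 days → 15 October 2045.
Office Delay Adjustment: +428 days → 17 December 2046.

2046-12-17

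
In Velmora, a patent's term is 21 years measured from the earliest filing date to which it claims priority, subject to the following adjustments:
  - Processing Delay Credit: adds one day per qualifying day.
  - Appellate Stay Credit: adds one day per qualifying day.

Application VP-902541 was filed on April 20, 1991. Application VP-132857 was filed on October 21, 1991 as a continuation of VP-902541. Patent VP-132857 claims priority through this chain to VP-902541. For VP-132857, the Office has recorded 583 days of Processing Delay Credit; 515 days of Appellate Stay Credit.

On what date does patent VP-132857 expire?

Earliest priority filing: 20 April 1991.
Base term: 20 April 1991 + 21 years → 20 April 2012.
Processing Delay Credit: +583 days → 24 November 2013.
Appellate Stay Credit: +515 days → 23 April 2015.

2015-04-23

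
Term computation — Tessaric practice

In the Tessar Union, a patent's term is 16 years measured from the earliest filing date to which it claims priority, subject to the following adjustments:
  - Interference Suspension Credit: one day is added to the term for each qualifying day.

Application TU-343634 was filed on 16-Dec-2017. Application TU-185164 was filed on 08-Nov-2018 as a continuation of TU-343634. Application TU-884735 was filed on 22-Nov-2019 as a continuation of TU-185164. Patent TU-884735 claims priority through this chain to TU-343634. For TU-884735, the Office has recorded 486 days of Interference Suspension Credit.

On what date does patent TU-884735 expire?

Earliest priority filing: 16 December 2017.
Base term: 16 December 2017 + 16 years → 16 December 2033.
Interference Suspension Credit: +486 days → 16 April 2035.

2035-04-16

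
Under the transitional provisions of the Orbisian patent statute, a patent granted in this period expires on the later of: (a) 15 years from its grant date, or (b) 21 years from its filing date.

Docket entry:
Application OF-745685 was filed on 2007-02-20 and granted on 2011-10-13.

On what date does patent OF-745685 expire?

(a) grant + 15 years → 13 October 2026.
(b) filing + 21 years → 20 February 2028.
Later of the two: 20 February 2028.

February 20, 2028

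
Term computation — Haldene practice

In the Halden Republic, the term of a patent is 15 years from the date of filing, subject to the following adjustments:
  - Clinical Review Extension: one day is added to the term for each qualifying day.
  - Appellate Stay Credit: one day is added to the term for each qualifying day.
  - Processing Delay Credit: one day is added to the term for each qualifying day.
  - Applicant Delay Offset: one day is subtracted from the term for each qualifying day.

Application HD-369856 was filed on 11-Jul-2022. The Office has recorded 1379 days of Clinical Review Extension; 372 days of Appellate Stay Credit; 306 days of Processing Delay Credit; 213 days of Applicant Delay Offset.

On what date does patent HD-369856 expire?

2042-07-29

Base term: filing date + 15 years → 11 July 2037.
Clinical Review Extension: +1379 days → 20 April 2041.
Appellate Stay Credit: +372 days → 27 April 2042.
Processing Delay Credit: +306 days → 27 February 2043.
Applicant Delay Offset: −213 days → 29 July 2042.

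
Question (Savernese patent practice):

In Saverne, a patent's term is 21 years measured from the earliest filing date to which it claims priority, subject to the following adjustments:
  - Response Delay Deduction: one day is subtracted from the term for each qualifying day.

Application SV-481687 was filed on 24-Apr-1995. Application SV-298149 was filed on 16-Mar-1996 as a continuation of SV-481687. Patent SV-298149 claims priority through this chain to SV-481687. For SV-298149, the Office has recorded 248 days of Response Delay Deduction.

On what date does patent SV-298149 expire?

Earliest priority filing: 24 April 1995.
Base term: 24 April 1995 + 21 years → 24 April 2016.
Response Delay Deduction: −248 days → 20 August 2015.

August 20, 2015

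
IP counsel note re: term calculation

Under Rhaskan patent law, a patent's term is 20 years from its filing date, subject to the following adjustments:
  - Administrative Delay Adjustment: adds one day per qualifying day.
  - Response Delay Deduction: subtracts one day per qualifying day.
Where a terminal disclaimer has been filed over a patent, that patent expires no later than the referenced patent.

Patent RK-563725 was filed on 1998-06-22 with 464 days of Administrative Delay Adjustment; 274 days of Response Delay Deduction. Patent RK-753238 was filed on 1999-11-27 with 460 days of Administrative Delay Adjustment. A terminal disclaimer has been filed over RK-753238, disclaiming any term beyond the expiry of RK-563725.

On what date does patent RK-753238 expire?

2018-12-29

Natural term of RK-753238:
  Base: filing + 20 years → 27 November 2019.
  Administrative Delay Adjustment: +460 days → 1 March 2021.
Expiry of referenced patent RK-563725:
  Base: filing + 20 years → 22 June 2018.
  Administrative Delay Adjustment: +464 days → 29 September 2019.
  Response Delay Deduction: −274 days → 29 December 2018.
Terminal disclaimer: RK-753238 expires on the earlier of 1 March 2021 and 29 December 2018.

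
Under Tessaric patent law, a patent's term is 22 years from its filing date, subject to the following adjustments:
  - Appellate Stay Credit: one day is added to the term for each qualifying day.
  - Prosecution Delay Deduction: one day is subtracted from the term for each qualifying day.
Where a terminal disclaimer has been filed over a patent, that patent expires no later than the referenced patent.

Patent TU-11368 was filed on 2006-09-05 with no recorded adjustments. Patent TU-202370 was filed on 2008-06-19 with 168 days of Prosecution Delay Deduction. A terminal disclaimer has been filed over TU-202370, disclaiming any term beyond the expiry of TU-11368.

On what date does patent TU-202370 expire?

Natural term of TU-202370:
  Base: filing + 22 years → 19 June 2030.
  Prosecution Delay Deduction: −168 days → 2 January 2030.
Expiry of referenced patent TU-11368:
  Base: filing + 22 years → 5 September 2028.
Terminal disclaimer: TU-202370 expires on the earlier of 2 January 2030 and 5 September 2028.

September 5, 2028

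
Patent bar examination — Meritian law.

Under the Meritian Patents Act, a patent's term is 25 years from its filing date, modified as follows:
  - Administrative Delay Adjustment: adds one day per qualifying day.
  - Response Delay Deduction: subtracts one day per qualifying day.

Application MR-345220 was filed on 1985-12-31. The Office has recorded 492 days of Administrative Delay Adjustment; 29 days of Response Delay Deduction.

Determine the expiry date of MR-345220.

April 7, 2012

Base term: filing date + 25 years → 31 December 2010.
Administrative Delay Adjustment: +492 days → 6 May 2012.
Response Delay Deduction: −29 days → 7 April 2012.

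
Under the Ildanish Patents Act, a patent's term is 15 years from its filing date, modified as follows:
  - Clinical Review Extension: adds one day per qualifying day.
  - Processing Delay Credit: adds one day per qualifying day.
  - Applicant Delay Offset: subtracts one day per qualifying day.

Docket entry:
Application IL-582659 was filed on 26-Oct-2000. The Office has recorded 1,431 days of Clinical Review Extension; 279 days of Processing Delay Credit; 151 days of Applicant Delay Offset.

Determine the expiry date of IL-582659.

February 1, 2020

Base term: filing date + 15 years → 26 October 2015.
Clinical Review Extension: +1431 days → 26 September 2019.
Processing Delay Credit: +279 days → 1 July 2020.
Applicant Delay Offset: −151 days → 1 February 2020.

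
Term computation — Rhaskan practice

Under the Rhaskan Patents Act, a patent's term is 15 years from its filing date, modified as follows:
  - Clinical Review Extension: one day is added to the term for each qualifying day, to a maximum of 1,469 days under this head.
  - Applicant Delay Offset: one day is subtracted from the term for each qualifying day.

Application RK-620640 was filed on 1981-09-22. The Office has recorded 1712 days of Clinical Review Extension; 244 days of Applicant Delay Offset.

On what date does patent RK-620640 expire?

2000-01-30

Base term: filing date + 15 years → 22 September 1996.
Clinical Review Extension: 1712 days claimed exceeds the 1469-day cap, so +1469 days → 30 September 2000.
Applicant Delay Offset: −244 days → 30 January 2000.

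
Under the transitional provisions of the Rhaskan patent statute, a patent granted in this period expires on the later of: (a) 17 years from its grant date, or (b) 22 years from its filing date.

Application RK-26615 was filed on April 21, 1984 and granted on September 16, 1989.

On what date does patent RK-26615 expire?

(a) grant + 17 years → 16 September 2006.
(b) filing + 22 years → 21 April 2006.
Later of the two: 16 September 2006.

September 16, 2006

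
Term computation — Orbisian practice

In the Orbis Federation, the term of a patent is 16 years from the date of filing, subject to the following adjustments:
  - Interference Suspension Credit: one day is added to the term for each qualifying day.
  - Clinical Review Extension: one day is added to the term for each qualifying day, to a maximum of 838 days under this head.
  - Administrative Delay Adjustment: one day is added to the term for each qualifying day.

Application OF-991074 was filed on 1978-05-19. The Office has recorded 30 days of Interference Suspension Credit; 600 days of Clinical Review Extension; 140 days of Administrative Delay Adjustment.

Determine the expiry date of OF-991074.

1996-06-27

Base term: filing date + 16 years → 19 May 1994.
Interference Suspension Credit: +30 days → 18 June 1994.
Clinical Review Extension: 600 days (within the 838-day cap) → +600 days → 8 February 1996.
Administrative Delay Adjustment: +140 days → 27 June 1996.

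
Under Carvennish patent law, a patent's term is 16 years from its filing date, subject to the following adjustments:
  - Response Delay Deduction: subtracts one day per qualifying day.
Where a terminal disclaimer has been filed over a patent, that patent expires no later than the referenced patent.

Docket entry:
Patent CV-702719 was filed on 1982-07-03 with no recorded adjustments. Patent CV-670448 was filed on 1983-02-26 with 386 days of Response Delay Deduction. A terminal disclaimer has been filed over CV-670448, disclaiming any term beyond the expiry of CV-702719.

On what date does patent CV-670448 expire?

Natural term of CV-670448:
  Base: filing + 16 years → 26 February 1999.
  Response Delay Deduction: −386 days → 5 February 1998.
Expiry of referenced patent CV-702719:
  Base: filing + 16 years → 3 July 1998.
Terminal disclaimer: CV-670448 expires on the earlier of 5 February 1998 and 3 July 1998.

1998-02-05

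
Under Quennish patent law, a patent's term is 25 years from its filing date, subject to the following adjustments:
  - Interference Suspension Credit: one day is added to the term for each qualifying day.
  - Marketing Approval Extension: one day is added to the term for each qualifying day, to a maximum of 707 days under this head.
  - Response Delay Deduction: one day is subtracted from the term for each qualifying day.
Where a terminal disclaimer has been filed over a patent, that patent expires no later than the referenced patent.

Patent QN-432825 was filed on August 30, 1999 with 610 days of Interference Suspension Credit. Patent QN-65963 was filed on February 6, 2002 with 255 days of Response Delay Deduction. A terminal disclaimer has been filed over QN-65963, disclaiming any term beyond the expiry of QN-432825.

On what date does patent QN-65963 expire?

May 2, 2026

Natural term of QN-65963:
  Base: filing + 25 years → 6 February 2027.
  Response Delay Deduction: −255 days → 27 May 2026.
Expiry of referenced patent QN-432825:
  Base: filing + 25 years → 30 August 2024.
  Interference Suspension Credit: +610 days → 2 May 2026.
Terminal disclaimer: QN-65963 expires on the earlier of 27 May 2026 and 2 May 2026.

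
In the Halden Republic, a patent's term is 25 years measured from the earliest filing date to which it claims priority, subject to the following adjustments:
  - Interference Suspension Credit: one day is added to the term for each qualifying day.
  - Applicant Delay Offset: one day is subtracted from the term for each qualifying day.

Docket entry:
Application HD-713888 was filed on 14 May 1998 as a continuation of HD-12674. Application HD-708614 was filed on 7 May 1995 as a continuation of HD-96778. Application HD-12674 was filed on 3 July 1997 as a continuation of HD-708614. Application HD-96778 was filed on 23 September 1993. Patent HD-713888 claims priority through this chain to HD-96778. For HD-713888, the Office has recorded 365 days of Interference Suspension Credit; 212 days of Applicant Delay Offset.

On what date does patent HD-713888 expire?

Earliest priority filing: 23 September 1993.
Base term: 23 September 1993 + 25 years → 23 September 2018.
Interference Suspension Credit: +365 days → 23 September 2019.
Applicant Delay Offset: −212 days → 23 February 2019.

February 23, 2019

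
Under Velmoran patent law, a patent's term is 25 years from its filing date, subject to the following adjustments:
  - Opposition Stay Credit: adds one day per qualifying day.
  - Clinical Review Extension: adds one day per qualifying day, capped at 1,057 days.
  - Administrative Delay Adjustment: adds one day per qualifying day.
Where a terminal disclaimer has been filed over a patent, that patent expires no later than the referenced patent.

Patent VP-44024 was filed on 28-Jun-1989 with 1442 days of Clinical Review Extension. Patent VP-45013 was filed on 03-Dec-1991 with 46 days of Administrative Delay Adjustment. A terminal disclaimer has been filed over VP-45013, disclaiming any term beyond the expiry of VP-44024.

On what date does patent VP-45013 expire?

January 18, 2017

Natural term of VP-45013:
  Base: filing + 25 years → 3 December 2016.
  Administrative Delay Adjustment: +46 days → 18 January 2017.
Expiry of referenced patent VP-44024:
  Base: filing + 25 years → 28 June 2014.
  Clinical Review Extension: 1442 days claimed exceeds the 1057-day cap, so +1057 days → 20 May 2017.
Terminal disclaimer: VP-45013 expires on the earlier of 18 January 2017 and 20 May 2017.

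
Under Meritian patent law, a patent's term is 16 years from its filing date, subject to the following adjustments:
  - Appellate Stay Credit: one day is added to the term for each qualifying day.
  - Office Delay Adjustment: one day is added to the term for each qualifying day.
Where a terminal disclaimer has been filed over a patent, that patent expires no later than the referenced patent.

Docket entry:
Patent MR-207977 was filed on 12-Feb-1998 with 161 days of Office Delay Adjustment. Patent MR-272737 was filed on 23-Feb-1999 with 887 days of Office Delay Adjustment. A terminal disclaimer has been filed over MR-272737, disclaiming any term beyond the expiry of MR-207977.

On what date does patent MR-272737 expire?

2014-07-23

Natural term of MR-272737:
  Base: filing + 16 years → 23 February 2015.
  Office Delay Adjustment: +887 days → 29 July 2017.
Expiry of referenced patent MR-207977:
  Base: filing + 16 years → 12 February 2014.
  Office Delay Adjustment: +161 days → 23 July 2014.
Terminal disclaimer: MR-272737 expires on the earlier of 29 July 2017 and 23 July 2014.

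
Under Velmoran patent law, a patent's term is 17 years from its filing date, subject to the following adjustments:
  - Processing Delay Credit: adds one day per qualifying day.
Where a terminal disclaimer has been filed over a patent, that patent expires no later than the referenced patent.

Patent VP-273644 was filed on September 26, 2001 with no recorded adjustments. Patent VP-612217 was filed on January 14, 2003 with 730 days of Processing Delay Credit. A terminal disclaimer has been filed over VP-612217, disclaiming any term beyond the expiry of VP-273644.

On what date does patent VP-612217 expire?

September 26, 2018

Natural term of VP-612217:
  Base: filing + 17 years → 14 January 2020.
  Processing Delay Credit: +730 days → 13 January 2022.
Expiry of referenced patent VP-273644:
  Base: filing + 17 years → 26 September 2018.
Terminal disclaimer: VP-612217 expires on the earlier of 13 January 2022 and 26 September 2018.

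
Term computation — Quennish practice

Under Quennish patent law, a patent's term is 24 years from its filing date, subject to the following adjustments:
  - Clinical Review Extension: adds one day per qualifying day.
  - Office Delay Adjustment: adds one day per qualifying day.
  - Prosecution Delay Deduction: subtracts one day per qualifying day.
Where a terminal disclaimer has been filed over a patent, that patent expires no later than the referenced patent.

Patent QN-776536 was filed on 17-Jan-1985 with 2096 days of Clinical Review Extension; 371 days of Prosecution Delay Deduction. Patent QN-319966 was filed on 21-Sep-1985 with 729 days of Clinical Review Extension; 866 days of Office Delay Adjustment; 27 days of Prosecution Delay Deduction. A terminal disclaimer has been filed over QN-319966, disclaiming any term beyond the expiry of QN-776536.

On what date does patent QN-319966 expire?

Natural term of QN-319966:
  Base: filing + 24 years → 21 September 2009.
  Clinical Review Extension: +729 days → 20 September 2011.
  Office Delay Adjustment: +866 days → 2 February 2014.
  Prosecution Delay Deduction: −27 days → 6 January 2014.
Expiry of referenced patent QN-776536:
  Base: filing + 24 years → 17 January 2009.
  Clinical Review Extension: +2096 days → 14 October 2014.
  Prosecution Delay Deduction: −371 days → 8 October 2013.
Terminal disclaimer: QN-319966 expires on the earlier of 6 January 2014 and 8 October 2013.

2013-10-08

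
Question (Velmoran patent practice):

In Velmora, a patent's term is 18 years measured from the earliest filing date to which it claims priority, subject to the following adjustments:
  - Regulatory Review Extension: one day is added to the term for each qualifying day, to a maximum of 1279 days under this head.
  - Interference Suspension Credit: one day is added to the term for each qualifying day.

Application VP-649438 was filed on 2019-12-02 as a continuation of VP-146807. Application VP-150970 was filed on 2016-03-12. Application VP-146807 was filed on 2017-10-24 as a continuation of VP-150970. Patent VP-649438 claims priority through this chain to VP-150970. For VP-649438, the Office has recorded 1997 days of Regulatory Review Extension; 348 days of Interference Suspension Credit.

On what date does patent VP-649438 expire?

Earliest priority filing: 12 March 2016.
Base term: 12 March 2016 + 18 years → 12 March 2034.
Regulatory Review Extension: 1997 days claimed exceeds the 1279-day cap, so +1279 days → 11 September 2037.
Interference Suspension Credit: +348 days → 25 August 2038.

August 25, 2038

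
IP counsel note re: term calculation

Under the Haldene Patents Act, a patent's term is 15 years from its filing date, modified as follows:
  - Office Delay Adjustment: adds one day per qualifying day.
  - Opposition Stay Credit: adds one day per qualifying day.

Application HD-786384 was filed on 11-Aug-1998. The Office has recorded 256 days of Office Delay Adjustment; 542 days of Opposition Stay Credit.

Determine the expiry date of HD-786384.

Base term: filing date + 15 years → 11 August 2013.
Office Delay Adjustment: +256 days → 24 April 2014.
Opposition Stay Credit: +542 days → 18 October 2015.

2015-10-18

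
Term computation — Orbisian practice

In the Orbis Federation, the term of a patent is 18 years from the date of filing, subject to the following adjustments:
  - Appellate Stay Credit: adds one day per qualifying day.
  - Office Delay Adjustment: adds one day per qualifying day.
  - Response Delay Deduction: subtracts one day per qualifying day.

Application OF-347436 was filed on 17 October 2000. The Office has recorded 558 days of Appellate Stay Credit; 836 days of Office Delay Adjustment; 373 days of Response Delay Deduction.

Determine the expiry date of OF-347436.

Base term: filing date + 18 years → 17 October 2018.
Appellate Stay Credit: +558 days → 27 April 2020.
Office Delay Adjustment: +836 days → 11 August 2022.
Response Delay Deduction: −373 days → 3 August 2021.

2021-08-03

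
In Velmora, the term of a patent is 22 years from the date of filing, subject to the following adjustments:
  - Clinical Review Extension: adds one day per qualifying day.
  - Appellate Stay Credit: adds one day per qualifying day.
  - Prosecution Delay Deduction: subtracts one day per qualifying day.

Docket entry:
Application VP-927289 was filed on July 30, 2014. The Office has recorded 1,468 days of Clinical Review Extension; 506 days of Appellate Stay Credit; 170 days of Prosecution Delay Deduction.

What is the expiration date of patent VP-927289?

Base term: filing date + 22 years → 30 July 2036.
Clinical Review Extension: +1468 days → 6 August 2040.
Appellate Stay Credit: +506 days → 25 December 2041.
Prosecution Delay Deduction: −170 days → 8 July 2041.

July 8, 2041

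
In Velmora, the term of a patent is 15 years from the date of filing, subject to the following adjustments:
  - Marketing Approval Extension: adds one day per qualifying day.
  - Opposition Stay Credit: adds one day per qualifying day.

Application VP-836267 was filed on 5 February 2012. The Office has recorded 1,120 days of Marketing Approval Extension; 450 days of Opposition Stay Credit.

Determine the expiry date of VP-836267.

Base term: filing date + 15 years → 5 February 2027.
Marketing Approval Extension: +1120 days → 1 March 2030.
Opposition Stay Credit: +450 days → 25 May 2031.

May 25, 2031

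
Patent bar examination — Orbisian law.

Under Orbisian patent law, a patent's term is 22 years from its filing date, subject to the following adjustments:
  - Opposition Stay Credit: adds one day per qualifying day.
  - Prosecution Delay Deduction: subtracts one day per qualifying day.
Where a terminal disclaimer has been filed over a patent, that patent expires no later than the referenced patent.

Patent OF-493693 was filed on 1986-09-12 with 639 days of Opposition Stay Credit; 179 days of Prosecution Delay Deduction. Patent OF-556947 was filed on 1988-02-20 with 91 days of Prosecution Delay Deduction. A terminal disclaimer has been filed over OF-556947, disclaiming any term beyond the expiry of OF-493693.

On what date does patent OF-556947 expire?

Natural term of OF-556947:
  Base: filing + 22 years → 20 February 2010.
  Prosecution Delay Deduction: −91 days → 21 November 2009.
Expiry of referenced patent OF-493693:
  Base: filing + 22 years → 12 September 2008.
  Opposition Stay Credit: +639 days → 13 June 2010.
  Prosecution Delay Deduction: −179 days → 16 December 2009.
Terminal disclaimer: OF-556947 expires on the earlier of 21 November 2009 and 16 December 2009.

November 21, 2009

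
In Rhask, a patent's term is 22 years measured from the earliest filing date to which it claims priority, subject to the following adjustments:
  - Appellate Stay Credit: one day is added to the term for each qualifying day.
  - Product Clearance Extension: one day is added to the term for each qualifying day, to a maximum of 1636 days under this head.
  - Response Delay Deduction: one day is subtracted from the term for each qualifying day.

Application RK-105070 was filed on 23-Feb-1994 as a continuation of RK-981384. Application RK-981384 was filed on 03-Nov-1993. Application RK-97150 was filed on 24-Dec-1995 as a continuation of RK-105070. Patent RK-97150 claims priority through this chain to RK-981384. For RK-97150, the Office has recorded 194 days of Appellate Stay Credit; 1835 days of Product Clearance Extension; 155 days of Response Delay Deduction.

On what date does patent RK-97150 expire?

Earliest priority filing: 3 November 1993.
Base term: 3 November 1993 + 22 years → 3 November 2015.
Appellate Stay Credit: +194 days → 15 May 2016.
Product Clearance Extension: 1835 days claimed exceeds the 1636-day cap, so +1636 days → 6 November 2020.
Response Delay Deduction: −155 days → 4 June 2020.

June 4, 2020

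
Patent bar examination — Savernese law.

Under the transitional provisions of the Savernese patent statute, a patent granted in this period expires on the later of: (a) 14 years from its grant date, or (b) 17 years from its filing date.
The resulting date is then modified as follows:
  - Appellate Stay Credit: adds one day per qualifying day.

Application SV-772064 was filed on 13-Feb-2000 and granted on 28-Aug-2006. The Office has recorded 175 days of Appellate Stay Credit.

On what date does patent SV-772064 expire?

February 19, 2021

(a) grant + 14 years → 28 August 2020.
(b) filing + 17 years → 13 February 2017.
Later of the two: 28 August 2020.
Appellate Stay Credit: +175 days → 19 February 2021.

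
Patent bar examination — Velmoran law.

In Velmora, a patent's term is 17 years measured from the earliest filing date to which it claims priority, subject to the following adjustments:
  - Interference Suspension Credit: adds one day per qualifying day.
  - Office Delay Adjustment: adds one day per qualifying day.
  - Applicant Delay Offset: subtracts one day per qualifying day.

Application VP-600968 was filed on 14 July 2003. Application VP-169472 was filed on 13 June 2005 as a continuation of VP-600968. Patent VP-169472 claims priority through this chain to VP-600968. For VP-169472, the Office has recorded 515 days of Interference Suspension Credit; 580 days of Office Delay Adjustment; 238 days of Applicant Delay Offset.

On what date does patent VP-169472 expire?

Earliest priority filing: 14 July 2003.
Base term: 14 July 2003 + 17 years → 14 July 2020.
Interference Suspension Credit: +515 days → 11 December 2021.
Office Delay Adjustment: +580 days → 14 July 2023.
Applicant Delay Offset: −238 days → 18 November 2022.

November 18, 2022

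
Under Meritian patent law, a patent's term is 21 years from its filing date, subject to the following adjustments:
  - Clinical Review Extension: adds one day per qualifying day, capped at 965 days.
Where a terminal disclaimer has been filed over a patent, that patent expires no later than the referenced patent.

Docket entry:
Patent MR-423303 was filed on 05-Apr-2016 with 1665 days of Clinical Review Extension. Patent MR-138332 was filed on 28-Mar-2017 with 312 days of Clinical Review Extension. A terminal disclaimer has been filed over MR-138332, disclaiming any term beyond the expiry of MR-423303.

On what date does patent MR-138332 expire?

February 3, 2039

Natural term of MR-138332:
  Base: filing + 21 years → 28 March 2038.
  Clinical Review Extension: 312 days (within the 965-day cap) → +312 days → 3 February 2039.
Expiry of referenced patent MR-423303:
  Base: filing + 21 years → 5 April 2037.
  Clinical Review Extension: 1665 days claimed exceeds the 965-day cap, so +965 days → 26 November 2039.
Terminal disclaimer: MR-138332 expires on the earlier of 3 February 2039 and 26 November 2039.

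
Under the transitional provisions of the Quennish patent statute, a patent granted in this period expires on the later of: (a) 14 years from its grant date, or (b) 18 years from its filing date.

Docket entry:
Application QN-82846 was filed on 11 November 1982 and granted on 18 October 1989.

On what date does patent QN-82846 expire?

(a) grant + 14 years → 18 October 2003.
(b) filing + 18 years → 11 November 2000.
Later of the two: 18 October 2003.

2003-10-18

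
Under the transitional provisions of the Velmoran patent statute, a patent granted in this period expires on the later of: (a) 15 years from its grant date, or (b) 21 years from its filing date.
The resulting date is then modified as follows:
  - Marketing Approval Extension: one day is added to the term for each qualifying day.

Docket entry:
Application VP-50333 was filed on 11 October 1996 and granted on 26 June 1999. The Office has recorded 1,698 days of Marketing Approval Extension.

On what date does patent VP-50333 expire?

(a) grant + 15 years → 26 June 2014.
(b) filing + 21 years → 11 October 2017.
Later of the two: 11 October 2017.
Marketing Approval Extension: +1698 days → 5 June 2022.

2022-06-05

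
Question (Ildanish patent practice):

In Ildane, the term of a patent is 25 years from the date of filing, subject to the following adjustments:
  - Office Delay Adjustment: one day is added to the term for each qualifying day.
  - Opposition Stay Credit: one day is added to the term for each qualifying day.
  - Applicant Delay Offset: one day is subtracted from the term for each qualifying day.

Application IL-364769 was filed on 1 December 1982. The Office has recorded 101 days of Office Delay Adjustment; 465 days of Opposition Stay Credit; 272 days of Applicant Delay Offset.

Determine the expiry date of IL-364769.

Base term: filing date + 25 years → 1 December 2007.
Office Delay Adjustment: +101 days → 11 March 2008.
Opposition Stay Credit: +465 days → 19 June 2009.
Applicant Delay Offset: −272 days → 20 September 2008.

2008-09-20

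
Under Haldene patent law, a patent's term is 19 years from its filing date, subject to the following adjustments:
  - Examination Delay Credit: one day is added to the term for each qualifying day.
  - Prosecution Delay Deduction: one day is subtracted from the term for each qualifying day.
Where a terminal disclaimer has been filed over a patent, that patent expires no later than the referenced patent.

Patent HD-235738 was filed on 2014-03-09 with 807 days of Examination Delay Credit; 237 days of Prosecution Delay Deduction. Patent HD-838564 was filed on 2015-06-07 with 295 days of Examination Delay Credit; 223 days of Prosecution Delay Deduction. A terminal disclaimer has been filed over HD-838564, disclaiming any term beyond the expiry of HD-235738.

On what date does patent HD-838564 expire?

Natural term of HD-838564:
  Base: filing + 19 years → 7 June 2034.
  Examination Delay Credit: +295 days → 29 March 2035.
  Prosecution Delay Deduction: −223 days → 18 August 2034.
Expiry of referenced patent HD-235738:
  Base: filing + 19 years → 9 March 2033.
  Examination Delay Credit: +807 days → 25 May 2035.
  Prosecution Delay Deduction: −237 days → 30 September 2034.
Terminal disclaimer: HD-838564 expires on the earlier of 18 August 2034 and 30 September 2034.

August 18, 2034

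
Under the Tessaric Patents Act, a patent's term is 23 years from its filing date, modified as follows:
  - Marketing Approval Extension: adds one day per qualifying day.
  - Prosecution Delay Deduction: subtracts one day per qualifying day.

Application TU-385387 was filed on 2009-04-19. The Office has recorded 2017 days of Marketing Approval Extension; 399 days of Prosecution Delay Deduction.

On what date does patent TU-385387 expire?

Base term: filing date + 23 years → 19 April 2032.
Marketing Approval Extension: +2017 days → 27 October 2037.
Prosecution Delay Deduction: −399 days → 23 September 2036.

2036-09-23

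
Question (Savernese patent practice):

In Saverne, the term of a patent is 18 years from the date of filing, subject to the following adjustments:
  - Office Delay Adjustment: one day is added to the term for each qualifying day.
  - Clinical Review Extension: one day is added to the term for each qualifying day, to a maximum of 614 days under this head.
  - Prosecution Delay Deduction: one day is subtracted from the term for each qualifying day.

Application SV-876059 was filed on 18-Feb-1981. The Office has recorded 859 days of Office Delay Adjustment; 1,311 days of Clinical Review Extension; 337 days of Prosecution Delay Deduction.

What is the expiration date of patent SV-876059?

Base term: filing date + 18 years → 18 February 1999.
Office Delay Adjustment: +859 days → 26 June 2001.
Clinical Review Extension: 1311 days claimed exceeds the 614-day cap, so +614 days → 2 March 2003.
Prosecution Delay Deduction: −337 days → 30 March 2002.

March 30, 2002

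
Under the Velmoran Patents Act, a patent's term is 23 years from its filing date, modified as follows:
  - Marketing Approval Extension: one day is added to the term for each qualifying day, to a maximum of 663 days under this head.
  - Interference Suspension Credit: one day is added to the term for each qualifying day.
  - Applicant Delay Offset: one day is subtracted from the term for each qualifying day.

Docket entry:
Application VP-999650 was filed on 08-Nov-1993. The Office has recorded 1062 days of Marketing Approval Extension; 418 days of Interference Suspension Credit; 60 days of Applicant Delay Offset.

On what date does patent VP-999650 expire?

Base term: filing date + 23 years → 8 November 2016.
Marketing Approval Extension: 1062 days claimed exceeds the 663-day cap, so +663 days → 2 September 2018.
Interference Suspension Credit: +418 days → 25 October 2019.
Applicant Delay Offset: −60 days → 26 August 2019.

August 26, 2019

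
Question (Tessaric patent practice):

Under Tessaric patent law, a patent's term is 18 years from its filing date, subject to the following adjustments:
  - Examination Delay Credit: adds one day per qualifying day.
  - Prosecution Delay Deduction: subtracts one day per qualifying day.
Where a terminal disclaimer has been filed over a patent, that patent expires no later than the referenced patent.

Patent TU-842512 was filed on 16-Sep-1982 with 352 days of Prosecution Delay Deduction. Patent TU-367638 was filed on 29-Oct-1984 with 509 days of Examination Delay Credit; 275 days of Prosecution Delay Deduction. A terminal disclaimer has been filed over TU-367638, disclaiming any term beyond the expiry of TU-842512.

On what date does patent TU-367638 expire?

1999-09-30

Natural term of TU-367638:
  Base: filing + 18 years → 29 October 2002.
  Examination Delay Credit: +509 days → 21 March 2004.
  Prosecution Delay Deduction: −275 days → 20 June 2003.
Expiry of referenced patent TU-842512:
  Base: filing + 18 years → 16 September 2000.
  Prosecution Delay Deduction: −352 days → 30 September 1999.
Terminal disclaimer: TU-367638 expires on the earlier of 20 June 2003 and 30 September 1999.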